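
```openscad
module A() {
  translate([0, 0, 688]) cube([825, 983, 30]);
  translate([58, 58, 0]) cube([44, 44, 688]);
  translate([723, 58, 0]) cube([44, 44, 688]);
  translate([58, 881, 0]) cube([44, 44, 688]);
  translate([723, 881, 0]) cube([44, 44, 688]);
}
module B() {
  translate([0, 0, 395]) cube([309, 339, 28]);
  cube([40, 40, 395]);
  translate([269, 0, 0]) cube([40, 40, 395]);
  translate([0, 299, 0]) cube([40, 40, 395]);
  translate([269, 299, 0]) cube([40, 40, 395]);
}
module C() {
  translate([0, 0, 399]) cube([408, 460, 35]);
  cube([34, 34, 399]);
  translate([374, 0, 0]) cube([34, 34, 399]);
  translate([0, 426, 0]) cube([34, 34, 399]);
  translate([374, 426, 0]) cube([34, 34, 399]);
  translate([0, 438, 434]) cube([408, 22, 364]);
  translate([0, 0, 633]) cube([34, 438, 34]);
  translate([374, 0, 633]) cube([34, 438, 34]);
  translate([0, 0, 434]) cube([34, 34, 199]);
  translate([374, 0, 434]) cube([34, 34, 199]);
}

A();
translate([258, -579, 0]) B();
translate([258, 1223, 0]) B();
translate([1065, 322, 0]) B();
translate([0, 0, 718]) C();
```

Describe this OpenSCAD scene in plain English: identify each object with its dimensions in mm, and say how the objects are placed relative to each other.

A is a rectangular dining table. The top is 825×983×30 mm with its upper surface at z = 718 mm. It stands on four 44×44 mm square legs, each inset 58 mm from the nearest pair of top edges, running from the floor to the underside of the top.

B is a four-legged stool. The seat is 309×339 mm, 28 mm thick, top at z = 423 mm. It stands on four square legs, each 40×40 mm in cross-section, from z = 0 to the seat underside, each flush with a corner of the seat.

C is a chair. The seat is a 408×460×35 mm slab with its top at z = 434 mm, on four 34×34 mm corner legs (flush with the seat edges, standing on z = 0). A flat backrest 22 mm thick, 364 mm tall, spans the full seat width and rises from the seat top along its +y edge, rear face flush with the rear of the seat. Two armrests of 34×34 mm section run along each side from the seat's front edge to the front of the backrest, top faces 233 mm above the seat top and outer faces flush with the seat's x-edges; a 34×34 mm post under the front of each armrest stands on the seat at the front corner.

Three stools sit around the table at the −y, +y, +x sides. The chair is on top of the table.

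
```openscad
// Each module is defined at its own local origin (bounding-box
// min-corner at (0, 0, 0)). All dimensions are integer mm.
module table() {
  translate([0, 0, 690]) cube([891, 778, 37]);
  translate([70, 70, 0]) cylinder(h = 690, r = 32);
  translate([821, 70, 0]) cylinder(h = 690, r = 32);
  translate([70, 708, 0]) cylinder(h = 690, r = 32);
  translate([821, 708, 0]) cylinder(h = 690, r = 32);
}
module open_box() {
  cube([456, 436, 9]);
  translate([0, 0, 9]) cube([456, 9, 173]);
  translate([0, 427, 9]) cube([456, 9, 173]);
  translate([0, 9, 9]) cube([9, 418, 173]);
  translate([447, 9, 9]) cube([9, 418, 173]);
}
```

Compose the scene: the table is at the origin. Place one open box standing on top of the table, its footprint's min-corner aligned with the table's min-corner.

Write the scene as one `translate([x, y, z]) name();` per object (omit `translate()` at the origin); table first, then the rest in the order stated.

table();
translate([0, 0, 727]) open_box();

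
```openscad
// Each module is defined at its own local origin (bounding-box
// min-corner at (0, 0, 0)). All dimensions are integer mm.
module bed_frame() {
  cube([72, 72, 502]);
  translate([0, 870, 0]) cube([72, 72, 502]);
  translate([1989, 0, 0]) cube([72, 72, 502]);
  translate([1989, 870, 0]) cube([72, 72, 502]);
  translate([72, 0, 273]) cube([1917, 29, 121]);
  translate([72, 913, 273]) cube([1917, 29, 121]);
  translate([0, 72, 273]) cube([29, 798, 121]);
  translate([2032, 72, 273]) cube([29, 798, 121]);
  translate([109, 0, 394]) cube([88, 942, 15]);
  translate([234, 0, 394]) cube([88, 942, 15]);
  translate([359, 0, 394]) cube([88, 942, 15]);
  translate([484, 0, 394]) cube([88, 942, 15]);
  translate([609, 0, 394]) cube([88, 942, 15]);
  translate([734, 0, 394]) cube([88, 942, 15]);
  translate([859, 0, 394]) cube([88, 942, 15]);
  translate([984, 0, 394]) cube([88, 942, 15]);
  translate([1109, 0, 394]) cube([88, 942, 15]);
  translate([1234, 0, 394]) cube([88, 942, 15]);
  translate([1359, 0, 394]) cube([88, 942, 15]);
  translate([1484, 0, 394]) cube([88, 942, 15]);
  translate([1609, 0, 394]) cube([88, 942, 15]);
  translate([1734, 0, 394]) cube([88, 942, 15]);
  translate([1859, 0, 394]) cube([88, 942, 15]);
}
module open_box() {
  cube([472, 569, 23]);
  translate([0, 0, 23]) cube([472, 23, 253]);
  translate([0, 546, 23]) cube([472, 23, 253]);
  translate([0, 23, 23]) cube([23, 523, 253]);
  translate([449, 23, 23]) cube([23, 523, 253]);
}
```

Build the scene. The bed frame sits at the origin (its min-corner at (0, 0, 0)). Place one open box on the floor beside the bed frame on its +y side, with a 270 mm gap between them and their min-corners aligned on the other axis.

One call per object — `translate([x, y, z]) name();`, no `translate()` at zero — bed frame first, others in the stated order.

bed_frame();
translate([0, 1212, 0]) open_box();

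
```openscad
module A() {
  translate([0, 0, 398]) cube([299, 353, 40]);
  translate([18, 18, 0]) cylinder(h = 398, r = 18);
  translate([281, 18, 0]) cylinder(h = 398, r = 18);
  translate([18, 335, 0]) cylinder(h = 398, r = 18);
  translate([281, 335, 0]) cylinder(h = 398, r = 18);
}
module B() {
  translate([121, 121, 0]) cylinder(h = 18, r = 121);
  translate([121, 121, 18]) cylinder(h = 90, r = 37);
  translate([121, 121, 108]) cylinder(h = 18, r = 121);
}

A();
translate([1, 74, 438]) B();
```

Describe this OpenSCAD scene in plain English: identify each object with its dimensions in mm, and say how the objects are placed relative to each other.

A is a four-legged stool. The seat is a 299×353×40 mm slab whose top surface is at z = 438 mm; four round legs, each 36 mm in diameter, run from the floor (z = 0) to the underside of the seat, each leg's axis is inset half a diameter from the nearest pair of seat edges (so the leg's bounding box is flush with the corner).

B is a spool: two coaxial disc flanges of radius 121 mm and thickness 18 mm, joined by a core cylinder of radius 37 mm and height 90 mm. The lower flange rests on z = 0 and the three cylinders share a vertical axis.

The spool is on top of the stool.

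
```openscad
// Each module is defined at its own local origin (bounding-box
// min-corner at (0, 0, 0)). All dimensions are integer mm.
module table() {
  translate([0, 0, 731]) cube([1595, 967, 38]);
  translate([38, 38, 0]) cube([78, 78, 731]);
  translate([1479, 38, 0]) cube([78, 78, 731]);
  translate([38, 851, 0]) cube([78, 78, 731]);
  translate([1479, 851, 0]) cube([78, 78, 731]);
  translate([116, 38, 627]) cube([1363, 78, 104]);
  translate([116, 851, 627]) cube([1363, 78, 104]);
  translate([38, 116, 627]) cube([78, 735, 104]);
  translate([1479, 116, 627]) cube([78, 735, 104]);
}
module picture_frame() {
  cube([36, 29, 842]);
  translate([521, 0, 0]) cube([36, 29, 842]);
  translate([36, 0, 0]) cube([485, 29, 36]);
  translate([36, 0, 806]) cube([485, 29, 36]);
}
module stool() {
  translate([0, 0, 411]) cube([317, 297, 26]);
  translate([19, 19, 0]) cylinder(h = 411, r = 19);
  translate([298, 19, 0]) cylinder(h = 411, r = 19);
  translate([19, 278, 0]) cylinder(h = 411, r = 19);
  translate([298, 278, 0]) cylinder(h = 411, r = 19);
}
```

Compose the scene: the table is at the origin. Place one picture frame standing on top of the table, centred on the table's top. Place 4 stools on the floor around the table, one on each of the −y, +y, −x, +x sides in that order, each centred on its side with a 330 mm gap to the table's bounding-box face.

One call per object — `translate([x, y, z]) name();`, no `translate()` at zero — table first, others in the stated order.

table();
translate([519, 469, 769]) picture_frame();
translate([639, -627, 0]) stool();
translate([639, 1297, 0]) stool();
translate([-647, 335, 0]) stool();
translate([1925, 335, 0]) stool();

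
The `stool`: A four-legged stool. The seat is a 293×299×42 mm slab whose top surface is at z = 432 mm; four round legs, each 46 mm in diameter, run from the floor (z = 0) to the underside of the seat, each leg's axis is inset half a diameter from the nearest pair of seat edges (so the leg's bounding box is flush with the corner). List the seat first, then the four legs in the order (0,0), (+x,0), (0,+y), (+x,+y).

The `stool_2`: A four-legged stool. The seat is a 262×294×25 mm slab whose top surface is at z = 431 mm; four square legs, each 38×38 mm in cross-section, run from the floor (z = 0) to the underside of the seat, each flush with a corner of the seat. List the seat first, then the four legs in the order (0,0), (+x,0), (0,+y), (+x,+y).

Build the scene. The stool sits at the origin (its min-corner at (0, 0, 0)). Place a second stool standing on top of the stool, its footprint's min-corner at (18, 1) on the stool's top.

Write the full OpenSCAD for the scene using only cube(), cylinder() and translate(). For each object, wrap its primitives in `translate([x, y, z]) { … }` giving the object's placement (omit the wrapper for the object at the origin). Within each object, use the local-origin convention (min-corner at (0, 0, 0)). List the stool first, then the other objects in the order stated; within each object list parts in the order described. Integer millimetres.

translate([0, 0, 390]) cube([293, 299, 42]);
translate([23, 23, 0]) cylinder(h = 390, r = 23);
translate([270, 23, 0]) cylinder(h = 390, r = 23);
translate([23, 276, 0]) cylinder(h = 390, r = 23);
translate([270, 276, 0]) cylinder(h = 390, r = 23);
translate([18, 1, 432]) {
  translate([0, 0, 406]) cube([262, 294, 25]);
  cube([38, 38, 406]);
  translate([224, 0, 0]) cube([38, 38, 406]);
  translate([0, 256, 0]) cube([38, 38, 406]);
  translate([224, 256, 0]) cube([38, 38, 406]);
}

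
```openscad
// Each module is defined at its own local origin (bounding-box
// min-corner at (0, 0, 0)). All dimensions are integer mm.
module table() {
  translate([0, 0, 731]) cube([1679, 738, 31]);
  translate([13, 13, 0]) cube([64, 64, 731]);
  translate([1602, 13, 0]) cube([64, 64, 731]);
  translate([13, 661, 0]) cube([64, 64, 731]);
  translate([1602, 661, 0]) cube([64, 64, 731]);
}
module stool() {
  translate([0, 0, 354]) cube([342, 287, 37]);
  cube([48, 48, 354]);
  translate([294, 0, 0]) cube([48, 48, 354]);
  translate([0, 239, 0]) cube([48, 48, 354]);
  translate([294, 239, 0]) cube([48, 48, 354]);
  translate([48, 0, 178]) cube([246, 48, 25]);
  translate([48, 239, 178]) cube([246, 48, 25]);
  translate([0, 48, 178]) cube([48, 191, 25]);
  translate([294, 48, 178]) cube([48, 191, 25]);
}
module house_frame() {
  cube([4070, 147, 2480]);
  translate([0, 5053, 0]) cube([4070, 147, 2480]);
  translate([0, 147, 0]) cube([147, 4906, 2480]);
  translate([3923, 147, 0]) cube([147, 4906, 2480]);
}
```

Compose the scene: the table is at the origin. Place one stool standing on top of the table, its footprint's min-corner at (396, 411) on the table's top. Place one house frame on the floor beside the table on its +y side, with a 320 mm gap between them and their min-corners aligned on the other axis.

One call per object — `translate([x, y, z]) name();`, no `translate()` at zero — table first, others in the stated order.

table();
translate([396, 411, 762]) stool();
translate([0, 1058, 0]) house_frame();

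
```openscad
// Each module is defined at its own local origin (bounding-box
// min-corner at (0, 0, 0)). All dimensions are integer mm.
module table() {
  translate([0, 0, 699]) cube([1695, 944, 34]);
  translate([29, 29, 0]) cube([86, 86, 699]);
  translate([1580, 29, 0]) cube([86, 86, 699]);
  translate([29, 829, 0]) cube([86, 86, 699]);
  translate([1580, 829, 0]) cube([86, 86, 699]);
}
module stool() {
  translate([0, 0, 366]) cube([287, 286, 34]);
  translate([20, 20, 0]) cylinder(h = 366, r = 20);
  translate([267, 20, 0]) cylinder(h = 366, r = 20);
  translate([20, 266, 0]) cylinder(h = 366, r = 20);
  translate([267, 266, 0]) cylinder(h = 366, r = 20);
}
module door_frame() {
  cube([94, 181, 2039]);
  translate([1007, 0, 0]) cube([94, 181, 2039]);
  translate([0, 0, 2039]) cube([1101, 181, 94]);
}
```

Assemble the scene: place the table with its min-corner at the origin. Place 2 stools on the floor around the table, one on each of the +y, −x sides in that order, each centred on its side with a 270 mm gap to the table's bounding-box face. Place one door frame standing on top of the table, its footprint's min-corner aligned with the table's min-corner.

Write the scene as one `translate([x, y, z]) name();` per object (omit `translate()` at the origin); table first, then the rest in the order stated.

table();
translate([704, 1214, 0]) stool();
translate([-557, 329, 0]) stool();
translate([0, 0, 733]) door_frame();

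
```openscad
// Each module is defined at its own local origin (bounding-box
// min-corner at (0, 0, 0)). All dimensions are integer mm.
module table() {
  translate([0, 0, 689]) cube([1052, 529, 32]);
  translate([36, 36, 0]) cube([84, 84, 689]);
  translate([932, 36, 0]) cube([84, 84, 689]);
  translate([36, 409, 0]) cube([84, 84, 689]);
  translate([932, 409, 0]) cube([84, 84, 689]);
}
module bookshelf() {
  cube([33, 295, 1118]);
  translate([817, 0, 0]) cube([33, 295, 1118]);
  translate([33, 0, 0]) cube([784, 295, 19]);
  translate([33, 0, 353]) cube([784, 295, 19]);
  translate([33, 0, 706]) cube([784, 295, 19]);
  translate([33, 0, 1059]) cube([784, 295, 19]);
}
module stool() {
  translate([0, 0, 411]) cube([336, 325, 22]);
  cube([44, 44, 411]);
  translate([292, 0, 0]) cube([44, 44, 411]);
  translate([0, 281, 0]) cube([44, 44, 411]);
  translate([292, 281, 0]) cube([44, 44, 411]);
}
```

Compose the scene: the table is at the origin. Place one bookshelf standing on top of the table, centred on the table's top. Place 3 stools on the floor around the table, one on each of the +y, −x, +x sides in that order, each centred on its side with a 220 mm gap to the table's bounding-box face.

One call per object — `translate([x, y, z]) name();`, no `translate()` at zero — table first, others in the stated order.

table();
translate([101, 117, 721]) bookshelf();
translate([358, 749, 0]) stool();
translate([-556, 102, 0]) stool();
translate([1272, 102, 0]) stool();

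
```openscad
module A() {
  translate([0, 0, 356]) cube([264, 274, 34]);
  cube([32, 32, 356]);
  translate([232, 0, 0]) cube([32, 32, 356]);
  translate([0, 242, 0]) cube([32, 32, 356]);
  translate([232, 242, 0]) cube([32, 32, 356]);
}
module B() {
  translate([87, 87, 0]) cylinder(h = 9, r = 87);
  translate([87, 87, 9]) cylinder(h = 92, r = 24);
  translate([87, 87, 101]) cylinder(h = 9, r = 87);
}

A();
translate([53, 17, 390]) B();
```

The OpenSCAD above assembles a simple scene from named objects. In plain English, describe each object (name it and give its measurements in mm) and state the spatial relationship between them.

A is a simple wooden stool: a rectangular seat 264 mm (x) by 274 mm (y), 34 mm thick, top face at z = 390 mm, on four square legs, each 32×32 mm in cross-section. The legs rest on z = 0, each flush with a corner of the seat.

B is a spool: two coaxial disc flanges of radius 87 mm and thickness 9 mm, joined by a core cylinder of radius 24 mm and height 92 mm. The lower flange rests on z = 0 and the three cylinders share a vertical axis.

The spool is on top of the stool.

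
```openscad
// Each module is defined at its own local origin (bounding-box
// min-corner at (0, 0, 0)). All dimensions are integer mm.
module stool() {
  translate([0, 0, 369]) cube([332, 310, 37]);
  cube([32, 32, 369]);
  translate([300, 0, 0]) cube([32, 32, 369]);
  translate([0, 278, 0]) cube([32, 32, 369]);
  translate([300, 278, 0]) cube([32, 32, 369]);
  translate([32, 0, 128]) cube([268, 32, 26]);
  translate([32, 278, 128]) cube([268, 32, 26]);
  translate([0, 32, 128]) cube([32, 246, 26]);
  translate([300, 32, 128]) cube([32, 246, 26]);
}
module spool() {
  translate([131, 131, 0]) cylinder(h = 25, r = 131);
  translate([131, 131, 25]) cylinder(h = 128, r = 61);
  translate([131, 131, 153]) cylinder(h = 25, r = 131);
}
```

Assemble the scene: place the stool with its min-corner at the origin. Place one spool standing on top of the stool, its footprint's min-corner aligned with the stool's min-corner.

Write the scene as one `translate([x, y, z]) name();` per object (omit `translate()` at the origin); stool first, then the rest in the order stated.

stool();
translate([0, 0, 406]) spool();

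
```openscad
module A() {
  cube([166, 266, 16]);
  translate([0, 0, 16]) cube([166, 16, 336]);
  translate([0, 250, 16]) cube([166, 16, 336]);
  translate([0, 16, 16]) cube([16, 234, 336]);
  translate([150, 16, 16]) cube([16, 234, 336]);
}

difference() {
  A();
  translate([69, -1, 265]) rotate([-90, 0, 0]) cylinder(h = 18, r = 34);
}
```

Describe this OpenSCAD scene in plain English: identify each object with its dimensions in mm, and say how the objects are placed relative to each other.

A is an open storage box with external size 166×266×352 mm and wall thickness 16 mm (the base is also 16 mm thick). The base covers the whole footprint; the four walls stand on the base, with the y-facing walls full-width and the x-facing walls fitting between their inner faces.

The open box has a circular hole of radius 34 mm through its front wall, centred at (x = 69, z = 265).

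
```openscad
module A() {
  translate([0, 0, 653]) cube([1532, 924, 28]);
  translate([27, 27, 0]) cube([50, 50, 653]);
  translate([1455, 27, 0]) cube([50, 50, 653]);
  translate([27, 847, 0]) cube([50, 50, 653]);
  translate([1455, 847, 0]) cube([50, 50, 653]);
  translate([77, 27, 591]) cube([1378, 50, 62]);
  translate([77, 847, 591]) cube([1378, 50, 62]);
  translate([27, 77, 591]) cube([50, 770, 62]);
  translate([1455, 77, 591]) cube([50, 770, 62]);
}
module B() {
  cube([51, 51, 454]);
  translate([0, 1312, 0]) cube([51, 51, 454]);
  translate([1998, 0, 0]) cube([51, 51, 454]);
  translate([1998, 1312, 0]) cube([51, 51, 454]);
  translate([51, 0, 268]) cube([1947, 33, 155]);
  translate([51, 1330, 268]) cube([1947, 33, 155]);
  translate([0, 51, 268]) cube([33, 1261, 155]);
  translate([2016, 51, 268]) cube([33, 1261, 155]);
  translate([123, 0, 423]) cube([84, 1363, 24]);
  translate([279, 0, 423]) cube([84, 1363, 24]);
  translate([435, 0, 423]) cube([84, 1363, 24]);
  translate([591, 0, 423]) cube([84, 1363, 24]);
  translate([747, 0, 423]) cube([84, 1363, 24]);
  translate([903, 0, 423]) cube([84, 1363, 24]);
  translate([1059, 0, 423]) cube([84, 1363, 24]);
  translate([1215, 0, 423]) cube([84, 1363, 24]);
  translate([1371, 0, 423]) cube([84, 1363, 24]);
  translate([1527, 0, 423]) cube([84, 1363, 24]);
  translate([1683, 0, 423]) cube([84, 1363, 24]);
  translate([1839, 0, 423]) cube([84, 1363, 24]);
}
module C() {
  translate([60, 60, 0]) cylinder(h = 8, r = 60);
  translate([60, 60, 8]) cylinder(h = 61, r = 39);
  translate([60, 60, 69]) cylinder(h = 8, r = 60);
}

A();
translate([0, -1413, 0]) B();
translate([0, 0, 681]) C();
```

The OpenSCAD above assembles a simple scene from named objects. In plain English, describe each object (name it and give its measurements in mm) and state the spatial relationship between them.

A is a rectangular dining table. The top is 1532×924×28 mm with its upper surface at z = 681 mm. It stands on four 50×50 mm square legs, each inset 27 mm from the nearest pair of top edges, running from the floor to the underside of the top. Four apron rails, 50 mm thick and 62 mm tall, run between adjacent legs with their top edges flush with the underside of the top and their outer faces flush with the legs' outer faces.

B is a bed frame 2049 mm long (x) by 1363 mm wide (y). Four 51×51 mm corner posts, 454 mm tall, at the corners of the footprint. Four rails of 33 mm thickness and 155 mm height run between adjacent posts with their undersides at z = 268 mm, their outer faces flush with the outside of the frame (the two x-running rails run between the posts' inner faces; the two y-running rails run between the posts' inner faces). 12 slats, each 84 mm wide (x) and 24 mm thick, lie across the top of the two x-running rails, running the full 1363 mm width of the frame in y; the slats are evenly spaced along x between the inner faces of the end posts with equal gaps (rounded down to the nearest mm) at the −x end and between each pair — any rounding remainder accumulates at the +x end.

C is a spool: two coaxial disc flanges of radius 60 mm and thickness 8 mm, joined by a core cylinder of radius 39 mm and height 61 mm. The lower flange rests on z = 0 and the three cylinders share a vertical axis.

The bed frame is on the floor beside the table on its −y side. The spool is on top of the table.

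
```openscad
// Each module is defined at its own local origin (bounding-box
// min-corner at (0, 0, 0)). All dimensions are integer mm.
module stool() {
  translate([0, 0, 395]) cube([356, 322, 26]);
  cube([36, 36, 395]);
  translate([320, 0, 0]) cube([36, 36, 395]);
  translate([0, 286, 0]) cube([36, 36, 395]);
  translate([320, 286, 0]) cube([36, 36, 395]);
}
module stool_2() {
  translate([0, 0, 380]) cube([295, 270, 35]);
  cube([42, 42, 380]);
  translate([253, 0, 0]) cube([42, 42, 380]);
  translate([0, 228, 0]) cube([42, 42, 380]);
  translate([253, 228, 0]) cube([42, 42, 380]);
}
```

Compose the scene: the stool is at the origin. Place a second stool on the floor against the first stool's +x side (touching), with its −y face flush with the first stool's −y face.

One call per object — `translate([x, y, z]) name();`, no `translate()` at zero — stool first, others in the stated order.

stool();
translate([356, 0, 0]) stool_2();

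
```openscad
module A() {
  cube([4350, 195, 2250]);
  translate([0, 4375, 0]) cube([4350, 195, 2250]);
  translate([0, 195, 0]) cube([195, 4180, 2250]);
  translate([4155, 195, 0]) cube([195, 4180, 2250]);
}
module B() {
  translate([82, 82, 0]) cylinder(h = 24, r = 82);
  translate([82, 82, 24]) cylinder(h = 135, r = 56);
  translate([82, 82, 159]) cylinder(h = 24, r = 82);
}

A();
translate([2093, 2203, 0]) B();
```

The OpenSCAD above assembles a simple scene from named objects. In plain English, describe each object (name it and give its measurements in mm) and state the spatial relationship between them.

A is a box-shaped house frame (walls only): outside footprint 4350×4570 mm, wall height 2250 mm, wall thickness 195 mm. The two y-facing walls run the full x-width; the two x-facing walls fit between the inner faces of the y-facing walls.

B is a spool: two coaxial disc flanges of radius 82 mm and thickness 24 mm, joined by a core cylinder of radius 56 mm and height 135 mm. The lower flange rests on z = 0 and the three cylinders share a vertical axis.

The spool sits inside the house frame, centred.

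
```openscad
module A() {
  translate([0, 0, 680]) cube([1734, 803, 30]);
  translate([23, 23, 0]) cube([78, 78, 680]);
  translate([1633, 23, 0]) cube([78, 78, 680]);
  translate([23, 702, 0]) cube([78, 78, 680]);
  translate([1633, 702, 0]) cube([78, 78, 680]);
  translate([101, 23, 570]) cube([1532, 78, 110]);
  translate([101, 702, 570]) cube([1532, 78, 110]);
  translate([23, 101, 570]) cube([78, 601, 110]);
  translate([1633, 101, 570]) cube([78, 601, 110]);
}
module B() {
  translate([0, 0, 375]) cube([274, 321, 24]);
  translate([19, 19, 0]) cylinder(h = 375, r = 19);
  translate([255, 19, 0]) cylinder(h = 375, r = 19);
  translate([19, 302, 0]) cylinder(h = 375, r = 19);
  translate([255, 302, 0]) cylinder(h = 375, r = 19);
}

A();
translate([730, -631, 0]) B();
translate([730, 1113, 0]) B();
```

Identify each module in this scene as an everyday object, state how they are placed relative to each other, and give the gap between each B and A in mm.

A is a table. B is a stool. Two stools sit around the table at the −y, +y sides. The gap between each stool and the table is 310 mm.

Each stool's nearest face is 310 mm from the table's bounding box.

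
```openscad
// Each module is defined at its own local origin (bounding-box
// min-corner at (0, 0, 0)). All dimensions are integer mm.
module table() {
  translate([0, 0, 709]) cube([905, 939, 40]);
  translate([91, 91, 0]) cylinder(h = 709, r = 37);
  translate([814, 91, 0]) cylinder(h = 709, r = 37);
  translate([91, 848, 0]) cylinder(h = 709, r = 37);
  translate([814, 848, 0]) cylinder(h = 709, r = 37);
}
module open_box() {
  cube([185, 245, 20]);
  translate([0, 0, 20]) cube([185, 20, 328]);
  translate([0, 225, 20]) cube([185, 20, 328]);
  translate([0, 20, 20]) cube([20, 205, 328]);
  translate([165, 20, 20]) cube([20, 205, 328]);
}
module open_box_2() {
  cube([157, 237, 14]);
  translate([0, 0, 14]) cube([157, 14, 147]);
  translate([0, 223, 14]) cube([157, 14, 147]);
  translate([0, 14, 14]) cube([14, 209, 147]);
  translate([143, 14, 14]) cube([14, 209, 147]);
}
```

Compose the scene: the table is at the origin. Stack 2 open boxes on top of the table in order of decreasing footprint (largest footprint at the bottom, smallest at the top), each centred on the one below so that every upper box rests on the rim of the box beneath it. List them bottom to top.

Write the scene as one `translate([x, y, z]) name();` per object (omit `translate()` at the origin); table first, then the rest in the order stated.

table();
translate([360, 347, 749]) open_box();
translate([374, 351, 1097]) open_box_2();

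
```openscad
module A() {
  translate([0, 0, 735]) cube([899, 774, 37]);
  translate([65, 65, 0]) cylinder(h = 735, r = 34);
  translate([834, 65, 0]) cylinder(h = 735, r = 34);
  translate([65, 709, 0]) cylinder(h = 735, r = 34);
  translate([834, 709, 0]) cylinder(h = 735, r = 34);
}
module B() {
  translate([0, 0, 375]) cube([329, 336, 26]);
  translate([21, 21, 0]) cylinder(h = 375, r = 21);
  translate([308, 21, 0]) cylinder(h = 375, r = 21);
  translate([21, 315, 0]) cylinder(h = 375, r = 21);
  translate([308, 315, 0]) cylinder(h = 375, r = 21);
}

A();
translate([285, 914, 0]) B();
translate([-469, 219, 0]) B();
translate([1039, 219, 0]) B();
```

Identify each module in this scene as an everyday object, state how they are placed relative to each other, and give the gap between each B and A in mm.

A is a table. B is a stool. Three stools sit around the table at the +y, −x, +x sides. The gap between each stool and the table is 140 mm.

Each stool's nearest face is 140 mm from the table's bounding box.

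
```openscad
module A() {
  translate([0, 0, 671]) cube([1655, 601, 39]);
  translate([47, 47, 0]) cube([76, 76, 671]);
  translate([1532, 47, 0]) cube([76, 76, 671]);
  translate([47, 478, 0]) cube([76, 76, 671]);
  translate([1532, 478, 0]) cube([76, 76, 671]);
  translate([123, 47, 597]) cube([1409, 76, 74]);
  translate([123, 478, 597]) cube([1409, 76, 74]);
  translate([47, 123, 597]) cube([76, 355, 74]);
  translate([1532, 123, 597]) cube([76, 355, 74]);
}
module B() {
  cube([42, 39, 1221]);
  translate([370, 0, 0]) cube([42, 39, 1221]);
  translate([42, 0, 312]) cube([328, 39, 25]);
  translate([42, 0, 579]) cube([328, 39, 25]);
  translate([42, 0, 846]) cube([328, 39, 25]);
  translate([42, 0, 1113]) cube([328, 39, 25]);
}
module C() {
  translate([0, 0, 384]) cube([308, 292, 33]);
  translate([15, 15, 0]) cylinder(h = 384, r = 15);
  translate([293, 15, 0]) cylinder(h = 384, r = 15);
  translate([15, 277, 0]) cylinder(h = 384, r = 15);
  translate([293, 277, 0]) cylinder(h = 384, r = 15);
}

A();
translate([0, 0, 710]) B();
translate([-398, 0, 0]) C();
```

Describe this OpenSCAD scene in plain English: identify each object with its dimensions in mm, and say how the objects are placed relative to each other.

A is a table: top 1655 mm (x) × 601 mm (y), 39 mm thick, upper face at z = 710 mm, on four 76×76 mm square legs, each inset 47 mm from the nearest pair of top edges, running from z = 0 to the bottom of the top. Four apron rails, 76 mm thick and 74 mm tall, run between adjacent legs with their top edges flush with the underside of the top and their outer faces flush with the legs' outer faces.

B is a wooden ladder with two side rails of 42×39 mm section and 1221 mm height, set 412 mm apart overall. Between them run 4 rectangular rungs (39 mm deep, 25 mm thick), front faces flush with the rails' −y face. The bottom of the first rung is 312 mm above the floor and each subsequent rung is 267 mm higher than the one below.

C is a four-legged stool. The seat is 308×292 mm, 33 mm thick, top at z = 417 mm. It stands on four round legs, each 30 mm in diameter, from z = 0 to the seat underside, each leg's axis is inset half a diameter from the nearest pair of seat edges (so the leg's bounding box is flush with the corner).

The ladder is on top of the table. The stool is on the floor beside the table on its −x side.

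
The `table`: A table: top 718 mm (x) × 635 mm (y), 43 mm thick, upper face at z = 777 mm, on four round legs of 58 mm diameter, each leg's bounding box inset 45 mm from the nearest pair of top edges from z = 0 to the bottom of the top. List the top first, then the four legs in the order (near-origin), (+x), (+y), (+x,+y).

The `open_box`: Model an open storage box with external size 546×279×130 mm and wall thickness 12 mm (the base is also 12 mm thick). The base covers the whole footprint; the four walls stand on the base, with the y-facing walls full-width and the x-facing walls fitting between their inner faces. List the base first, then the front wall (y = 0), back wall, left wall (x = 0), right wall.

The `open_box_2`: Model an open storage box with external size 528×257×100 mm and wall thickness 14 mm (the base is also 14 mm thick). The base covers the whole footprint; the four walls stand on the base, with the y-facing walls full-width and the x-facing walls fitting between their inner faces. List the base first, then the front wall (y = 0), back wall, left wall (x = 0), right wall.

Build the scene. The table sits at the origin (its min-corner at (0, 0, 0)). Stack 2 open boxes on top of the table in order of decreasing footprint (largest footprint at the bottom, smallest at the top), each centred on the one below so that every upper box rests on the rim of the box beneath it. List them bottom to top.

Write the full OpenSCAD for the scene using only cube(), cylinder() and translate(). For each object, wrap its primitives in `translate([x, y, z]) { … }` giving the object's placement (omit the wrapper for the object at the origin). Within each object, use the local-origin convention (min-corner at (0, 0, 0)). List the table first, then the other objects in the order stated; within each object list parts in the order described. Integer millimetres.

translate([0, 0, 734]) cube([718, 635, 43]);
translate([74, 74, 0]) cylinder(h = 734, r = 29);
translate([644, 74, 0]) cylinder(h = 734, r = 29);
translate([74, 561, 0]) cylinder(h = 734, r = 29);
translate([644, 561, 0]) cylinder(h = 734, r = 29);
translate([86, 178, 777]) {
  cube([546, 279, 12]);
  translate([0, 0, 12]) cube([546, 12, 118]);
  translate([0, 267, 12]) cube([546, 12, 118]);
  translate([0, 12, 12]) cube([12, 255, 118]);
  translate([534, 12, 12]) cube([12, 255, 118]);
}
translate([95, 189, 907]) {
  cube([528, 257, 14]);
  translate([0, 0, 14]) cube([528, 14, 86]);
  translate([0, 243, 14]) cube([528, 14, 86]);
  translate([0, 14, 14]) cube([14, 229, 86]);
  translate([514, 14, 14]) cube([14, 229, 86]);
}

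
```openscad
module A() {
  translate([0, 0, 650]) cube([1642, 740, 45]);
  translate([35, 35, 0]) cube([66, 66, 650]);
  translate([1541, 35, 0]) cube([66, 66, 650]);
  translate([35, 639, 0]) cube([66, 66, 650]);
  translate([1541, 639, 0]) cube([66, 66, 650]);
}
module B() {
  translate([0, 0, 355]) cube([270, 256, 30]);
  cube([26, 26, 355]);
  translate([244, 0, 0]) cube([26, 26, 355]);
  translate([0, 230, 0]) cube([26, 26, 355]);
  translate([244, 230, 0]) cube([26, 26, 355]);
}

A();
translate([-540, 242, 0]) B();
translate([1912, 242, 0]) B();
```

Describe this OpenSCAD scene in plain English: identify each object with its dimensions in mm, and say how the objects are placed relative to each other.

A is a rectangular dining table. The top is 1642×740×45 mm with its upper surface at z = 695 mm. It stands on four 66×66 mm square legs, each inset 35 mm from the nearest pair of top edges, running from the floor to the underside of the top.

B is a four-legged stool. The seat is 270×256 mm, 30 mm thick, top at z = 385 mm. It stands on four square legs, each 26×26 mm in cross-section, from z = 0 to the seat underside, each flush with a corner of the seat.

Two stools sit around the table at the −x, +x sides.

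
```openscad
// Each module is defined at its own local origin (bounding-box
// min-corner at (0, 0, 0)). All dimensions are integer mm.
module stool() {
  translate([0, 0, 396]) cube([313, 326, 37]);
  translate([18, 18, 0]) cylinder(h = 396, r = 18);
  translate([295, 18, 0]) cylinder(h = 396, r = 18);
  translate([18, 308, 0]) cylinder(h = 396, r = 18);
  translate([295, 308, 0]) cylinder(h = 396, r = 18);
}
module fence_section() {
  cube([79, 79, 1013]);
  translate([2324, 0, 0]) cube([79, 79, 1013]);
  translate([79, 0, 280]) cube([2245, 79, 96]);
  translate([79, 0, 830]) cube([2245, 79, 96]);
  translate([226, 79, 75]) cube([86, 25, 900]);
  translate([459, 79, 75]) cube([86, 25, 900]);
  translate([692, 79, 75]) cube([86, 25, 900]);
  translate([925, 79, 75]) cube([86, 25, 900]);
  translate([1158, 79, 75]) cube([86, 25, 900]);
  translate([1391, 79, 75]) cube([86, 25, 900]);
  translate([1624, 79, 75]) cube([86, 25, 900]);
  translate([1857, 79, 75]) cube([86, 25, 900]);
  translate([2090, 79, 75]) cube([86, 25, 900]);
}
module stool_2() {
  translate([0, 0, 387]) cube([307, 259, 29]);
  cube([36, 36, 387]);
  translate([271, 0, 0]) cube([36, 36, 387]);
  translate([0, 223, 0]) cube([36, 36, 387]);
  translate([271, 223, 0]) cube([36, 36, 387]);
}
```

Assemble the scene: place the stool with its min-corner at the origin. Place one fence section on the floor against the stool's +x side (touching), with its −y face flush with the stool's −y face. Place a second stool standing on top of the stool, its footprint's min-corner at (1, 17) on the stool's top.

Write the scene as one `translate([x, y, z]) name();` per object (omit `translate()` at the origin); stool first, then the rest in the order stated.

stool();
translate([313, 0, 0]) fence_section();
translate([1, 17, 433]) stool_2();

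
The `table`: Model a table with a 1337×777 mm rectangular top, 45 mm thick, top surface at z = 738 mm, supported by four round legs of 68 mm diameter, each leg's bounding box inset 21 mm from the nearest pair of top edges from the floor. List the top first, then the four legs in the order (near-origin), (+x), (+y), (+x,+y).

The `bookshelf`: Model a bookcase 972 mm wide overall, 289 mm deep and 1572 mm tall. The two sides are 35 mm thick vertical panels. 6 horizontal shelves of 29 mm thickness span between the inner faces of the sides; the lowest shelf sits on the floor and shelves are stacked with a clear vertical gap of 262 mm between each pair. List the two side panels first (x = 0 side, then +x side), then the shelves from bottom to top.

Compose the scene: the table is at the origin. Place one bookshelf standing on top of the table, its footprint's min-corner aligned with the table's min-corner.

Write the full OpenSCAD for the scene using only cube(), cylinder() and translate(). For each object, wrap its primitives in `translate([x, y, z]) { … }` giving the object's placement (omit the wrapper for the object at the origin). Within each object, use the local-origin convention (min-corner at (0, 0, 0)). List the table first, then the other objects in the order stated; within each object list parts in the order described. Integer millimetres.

translate([0, 0, 693]) cube([1337, 777, 45]);
translate([55, 55, 0]) cylinder(h = 693, r = 34);
translate([1282, 55, 0]) cylinder(h = 693, r = 34);
translate([55, 722, 0]) cylinder(h = 693, r = 34);
translate([1282, 722, 0]) cylinder(h = 693, r = 34);
translate([0, 0, 738]) {
  cube([35, 289, 1572]);
  translate([937, 0, 0]) cube([35, 289, 1572]);
  translate([35, 0, 0]) cube([902, 289, 29]);
  translate([35, 0, 291]) cube([902, 289, 29]);
  translate([35, 0, 582]) cube([902, 289, 29]);
  translate([35, 0, 873]) cube([902, 289, 29]);
  translate([35, 0, 1164]) cube([902, 289, 29]);
  translate([35, 0, 1455]) cube([902, 289, 29]);
}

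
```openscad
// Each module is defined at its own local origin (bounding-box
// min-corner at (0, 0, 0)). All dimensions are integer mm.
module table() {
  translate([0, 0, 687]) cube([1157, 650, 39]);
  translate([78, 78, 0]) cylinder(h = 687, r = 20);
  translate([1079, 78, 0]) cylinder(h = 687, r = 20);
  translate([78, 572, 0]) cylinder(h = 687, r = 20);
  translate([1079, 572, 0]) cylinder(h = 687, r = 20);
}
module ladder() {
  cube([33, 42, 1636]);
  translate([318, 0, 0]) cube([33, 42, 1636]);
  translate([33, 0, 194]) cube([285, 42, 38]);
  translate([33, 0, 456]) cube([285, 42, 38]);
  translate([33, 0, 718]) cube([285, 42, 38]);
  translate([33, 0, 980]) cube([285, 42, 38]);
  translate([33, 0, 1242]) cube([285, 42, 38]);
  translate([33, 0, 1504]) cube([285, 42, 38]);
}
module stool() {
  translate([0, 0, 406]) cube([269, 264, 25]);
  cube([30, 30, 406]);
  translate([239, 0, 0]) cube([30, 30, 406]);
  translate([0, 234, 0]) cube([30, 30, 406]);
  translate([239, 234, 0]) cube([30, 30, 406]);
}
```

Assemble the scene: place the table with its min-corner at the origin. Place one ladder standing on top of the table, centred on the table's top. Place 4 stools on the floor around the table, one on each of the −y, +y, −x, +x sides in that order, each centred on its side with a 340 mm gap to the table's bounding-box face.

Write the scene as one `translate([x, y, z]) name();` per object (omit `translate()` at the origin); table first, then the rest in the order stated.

table();
translate([403, 304, 726]) ladder();
translate([444, -604, 0]) stool();
translate([444, 990, 0]) stool();
translate([-609, 193, 0]) stool();
translate([1497, 193, 0]) stool();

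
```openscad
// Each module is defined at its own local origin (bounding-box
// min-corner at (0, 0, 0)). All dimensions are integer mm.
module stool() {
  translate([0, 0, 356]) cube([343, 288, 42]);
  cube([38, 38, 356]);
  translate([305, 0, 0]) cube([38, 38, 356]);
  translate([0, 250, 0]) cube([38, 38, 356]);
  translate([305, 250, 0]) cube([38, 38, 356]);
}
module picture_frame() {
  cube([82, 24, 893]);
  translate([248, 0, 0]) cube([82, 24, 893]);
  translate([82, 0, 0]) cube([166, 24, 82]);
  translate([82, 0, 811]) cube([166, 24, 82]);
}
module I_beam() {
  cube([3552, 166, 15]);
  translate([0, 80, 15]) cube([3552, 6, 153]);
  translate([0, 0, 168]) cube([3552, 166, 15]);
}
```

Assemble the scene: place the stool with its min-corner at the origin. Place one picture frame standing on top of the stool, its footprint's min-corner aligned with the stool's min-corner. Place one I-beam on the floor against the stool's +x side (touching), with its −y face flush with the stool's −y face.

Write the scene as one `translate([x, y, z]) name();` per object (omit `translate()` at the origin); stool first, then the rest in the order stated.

stool();
translate([0, 0, 398]) picture_frame();
translate([343, 0, 0]) I_beam();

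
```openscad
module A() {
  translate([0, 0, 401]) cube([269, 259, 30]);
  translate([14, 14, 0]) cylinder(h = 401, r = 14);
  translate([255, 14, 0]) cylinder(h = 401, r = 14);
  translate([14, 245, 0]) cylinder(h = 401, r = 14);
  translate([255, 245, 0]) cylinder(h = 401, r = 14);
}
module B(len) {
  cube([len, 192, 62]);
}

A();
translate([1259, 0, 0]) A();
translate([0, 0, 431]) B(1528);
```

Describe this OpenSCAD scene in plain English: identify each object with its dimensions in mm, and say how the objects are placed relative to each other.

A is a four-legged stool. The seat is a 269×259×30 mm slab whose top surface is at z = 431 mm; four round legs, each 28 mm in diameter, run from the floor (z = 0) to the underside of the seat, each leg's axis is inset half a diameter from the nearest pair of seat edges (so the leg's bounding box is flush with the corner).

B is a rectangular beam 1528 mm long (x), 192 mm deep (y), 62 mm thick (z).

The beam spans the tops of two stools placed 990 mm apart, resting at z = 431 mm.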